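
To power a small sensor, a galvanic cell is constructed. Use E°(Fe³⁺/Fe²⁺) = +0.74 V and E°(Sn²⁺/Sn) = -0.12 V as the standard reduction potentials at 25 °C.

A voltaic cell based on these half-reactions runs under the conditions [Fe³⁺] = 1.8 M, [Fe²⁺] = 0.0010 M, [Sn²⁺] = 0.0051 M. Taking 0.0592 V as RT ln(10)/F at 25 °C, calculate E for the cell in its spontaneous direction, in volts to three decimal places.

Fe³⁺/Fe²⁺ is the cathode (higher E°), Sn²⁺/Sn the anode: E°cell = +0.74 − (-0.12) = +0.86 V, n = 2.
Overall: 2 Fe³⁺(aq) + Sn(s) → 2 Fe²⁺(aq) + Sn²⁺(aq)
Q = [Fe²⁺]^2·[Sn²⁺] / ([Fe³⁺]^2); log Q = -8.803.
E = E° − (0.0592/n) log Q = +0.86 − (0.0592/2)(-8.803) = +1.121 V.

+1.121 V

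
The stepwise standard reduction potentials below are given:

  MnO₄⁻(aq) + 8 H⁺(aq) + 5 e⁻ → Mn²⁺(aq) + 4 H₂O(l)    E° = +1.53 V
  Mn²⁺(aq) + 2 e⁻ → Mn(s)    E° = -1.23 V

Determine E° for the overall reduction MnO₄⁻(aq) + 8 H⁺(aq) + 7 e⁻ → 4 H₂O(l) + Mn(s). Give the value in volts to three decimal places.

Adding the free-energy changes (−nFE°) of the two steps gives −n₃FE°₃ = −n₁FE°₁ − n₂FE°₂.
E°₃ = (5×+1.53 + 2×-1.23) / 7 = (+5.190) / 7 = +0.741 V.

+0.741 V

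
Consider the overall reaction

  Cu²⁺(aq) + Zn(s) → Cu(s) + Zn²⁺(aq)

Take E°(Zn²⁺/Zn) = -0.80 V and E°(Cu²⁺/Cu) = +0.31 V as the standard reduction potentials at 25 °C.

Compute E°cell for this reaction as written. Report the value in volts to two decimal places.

+1.11 V

The Cu²⁺/Cu couple has the higher reduction potential, so it is the cathode; Zn²⁺/Zn is oxidised at the anode.
E°cell = E°(cathode) − E°(anode) = (+0.31) − (-0.80) = +1.11 V.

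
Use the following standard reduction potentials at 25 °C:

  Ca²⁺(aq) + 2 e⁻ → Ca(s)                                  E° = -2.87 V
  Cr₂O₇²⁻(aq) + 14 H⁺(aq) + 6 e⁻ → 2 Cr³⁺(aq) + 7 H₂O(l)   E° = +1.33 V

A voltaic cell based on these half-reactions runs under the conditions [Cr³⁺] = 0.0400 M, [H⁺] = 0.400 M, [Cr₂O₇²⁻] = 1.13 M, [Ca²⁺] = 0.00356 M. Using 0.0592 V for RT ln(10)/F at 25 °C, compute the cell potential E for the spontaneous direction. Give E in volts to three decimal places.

+4.246 V

Cr₂O₇²⁻/Cr³⁺ is the cathode (higher E°), Ca²⁺/Ca the anode: E°cell = +1.33 − (-2.87) = +4.20 V, n = 6.
Overall: Cr₂O₇²⁻(aq) + 14 H⁺(aq) + 3 Ca(s) → 2 Cr³⁺(aq) + 7 H₂O(l) + 3 Ca²⁺(aq)
Q = [Cr³⁺]^2·[Ca²⁺]^3 / ([Cr₂O₇²⁻]·[H⁺]^14); log Q = -4.623.
E = E° − (0.0592/n) log Q = +4.20 − (0.0592/6)(-4.623) = +4.246 V.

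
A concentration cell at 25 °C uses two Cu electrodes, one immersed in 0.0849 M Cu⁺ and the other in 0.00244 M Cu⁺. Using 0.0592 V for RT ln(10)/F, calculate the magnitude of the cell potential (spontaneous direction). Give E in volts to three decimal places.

For a concentration cell E°cell = 0. The 0.0849 M side is the cathode (reduction is favoured where [Cu⁺] is higher).
With n = 1, E = −(0.0592/1) log([Cu⁺]ₐₙ/[Cu⁺]꜀ₐₜ) = −(0.0592/1) log(0.00244/0.0849) = −(0.0592/1)(-1.542) = +0.091 V.

+0.091 V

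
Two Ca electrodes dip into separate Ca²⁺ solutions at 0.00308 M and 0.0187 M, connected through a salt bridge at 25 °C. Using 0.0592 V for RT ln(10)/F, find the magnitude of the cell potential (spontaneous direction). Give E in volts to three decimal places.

+0.023 V

For a concentration cell E°cell = 0. The 0.0187 M side is the cathode (reduction is favoured where [Ca²⁺] is higher).
With n = 2, E = −(0.0592/2) log([Ca²⁺]ₐₙ/[Ca²⁺]꜀ₐₜ) = −(0.0592/2) log(0.00308/0.0187) = −(0.0592/2)(-0.783) = +0.023 V.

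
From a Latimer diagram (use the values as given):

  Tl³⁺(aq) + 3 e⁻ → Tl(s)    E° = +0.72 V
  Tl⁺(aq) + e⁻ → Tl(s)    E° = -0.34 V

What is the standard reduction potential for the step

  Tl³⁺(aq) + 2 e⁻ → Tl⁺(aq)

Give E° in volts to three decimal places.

+1.250 V

Sequential free energies add, so n₃E°₃ = n₁E°₁ + n₂E°₂.
With n₃ = 3, and the known step contributing 1×(-0.34) V, the unknown satisfies 2·E° = 3×(+0.72) − 1×(-0.34) = +2.500.
E° = +2.500 / 2 = +1.250 V.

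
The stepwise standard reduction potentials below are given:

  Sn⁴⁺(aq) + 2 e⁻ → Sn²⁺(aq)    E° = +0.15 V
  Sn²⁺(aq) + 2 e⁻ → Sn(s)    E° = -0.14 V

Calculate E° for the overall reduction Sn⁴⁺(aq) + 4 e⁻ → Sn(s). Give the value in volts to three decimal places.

+0.005 V

Standard free energies of sequential steps add: ΔG°₃ = ΔG°₁ + ΔG°₂, so n₃E°₃ = n₁E°₁ + n₂E°₂.
E°₃ = (2×+0.15 + 2×-0.14) / 4 = (+0.020) / 4 = +0.005 V.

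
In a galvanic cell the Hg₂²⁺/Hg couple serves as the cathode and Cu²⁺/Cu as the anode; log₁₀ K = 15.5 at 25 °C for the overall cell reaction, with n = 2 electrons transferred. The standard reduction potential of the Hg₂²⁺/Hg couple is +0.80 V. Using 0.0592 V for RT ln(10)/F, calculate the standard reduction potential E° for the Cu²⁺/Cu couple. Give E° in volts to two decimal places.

E°cell = (0.0592/n)·log K = (0.0592/2)(15.5) = +0.459 V.
Since Hg₂²⁺/Hg is the cathode and Cu²⁺/Cu the anode, E°cell = E°(Hg₂²⁺/Hg) − E°(Cu²⁺/Cu).
So E°(Cu²⁺/Cu) = E°(Hg₂²⁺/Hg) − E°cell = (+0.80) − (+0.459) = +0.34 V.

+0.34 V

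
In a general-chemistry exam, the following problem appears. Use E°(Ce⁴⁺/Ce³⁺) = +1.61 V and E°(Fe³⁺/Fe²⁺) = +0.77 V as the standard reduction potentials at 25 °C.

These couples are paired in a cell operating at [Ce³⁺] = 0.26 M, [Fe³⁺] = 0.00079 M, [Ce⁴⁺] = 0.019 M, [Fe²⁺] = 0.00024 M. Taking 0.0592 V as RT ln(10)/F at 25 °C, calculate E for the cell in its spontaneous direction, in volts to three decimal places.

+0.742 V

Ce⁴⁺/Ce³⁺ is the cathode (higher E°), Fe³⁺/Fe²⁺ the anode: E°cell = +1.61 − (+0.77) = +0.84 V, n = 1.
Overall: Ce⁴⁺(aq) + Fe²⁺(aq) → Ce³⁺(aq) + Fe³⁺(aq)
Q = [Ce³⁺]·[Fe³⁺] / ([Ce⁴⁺]·[Fe²⁺]); log Q = 1.654.
E = E° − (0.0592/n) log Q = +0.84 − (0.0592/1)(1.654) = +0.742 V.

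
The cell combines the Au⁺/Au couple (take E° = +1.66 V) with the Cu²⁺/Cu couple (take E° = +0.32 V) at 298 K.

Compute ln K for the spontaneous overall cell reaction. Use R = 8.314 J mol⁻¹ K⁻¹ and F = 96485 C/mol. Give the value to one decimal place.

Cathode: Au⁺/Au; anode: Cu²⁺/Cu. E°cell = (+1.66) − (+0.32) = +1.34 V, with n = 2.
ΔG° = −nFE° = −RT ln K, so ln K = nFE°/(RT) = (2)(96485)(+1.34) / ((8.314)(298)) = 104.368.

104.4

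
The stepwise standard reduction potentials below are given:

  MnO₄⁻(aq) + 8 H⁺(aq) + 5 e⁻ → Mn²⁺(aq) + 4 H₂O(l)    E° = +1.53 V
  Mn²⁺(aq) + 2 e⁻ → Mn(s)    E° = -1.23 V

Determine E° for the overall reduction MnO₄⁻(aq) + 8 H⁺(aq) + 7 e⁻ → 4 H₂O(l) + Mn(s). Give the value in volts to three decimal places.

+0.741 V

Standard free energies of sequential steps add: ΔG°₃ = ΔG°₁ + ΔG°₂, so n₃E°₃ = n₁E°₁ + n₂E°₂.
E°₃ = (5×+1.53 + 2×-1.23) / 7 = (+5.190) / 7 = +0.741 V.
E° values themselves are not directly additive — weighting by electron count is essential.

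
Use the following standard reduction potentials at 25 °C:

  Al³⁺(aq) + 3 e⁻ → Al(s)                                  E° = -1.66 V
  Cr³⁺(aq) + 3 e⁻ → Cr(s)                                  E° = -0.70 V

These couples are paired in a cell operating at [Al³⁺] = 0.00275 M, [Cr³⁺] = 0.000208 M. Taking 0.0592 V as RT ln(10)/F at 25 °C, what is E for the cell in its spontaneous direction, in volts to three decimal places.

+0.938 V

Cr³⁺/Cr is the cathode (higher E°), Al³⁺/Al the anode: E°cell = -0.70 − (-1.66) = +0.96 V, n = 3.
Overall: Cr³⁺(aq) + Al(s) → Cr(s) + Al³⁺(aq)
Q = [Al³⁺] / ([Cr³⁺]); log Q = 1.121.
E = E° − (0.0592/n) log Q = +0.96 − (0.0592/3)(1.121) = +0.938 V.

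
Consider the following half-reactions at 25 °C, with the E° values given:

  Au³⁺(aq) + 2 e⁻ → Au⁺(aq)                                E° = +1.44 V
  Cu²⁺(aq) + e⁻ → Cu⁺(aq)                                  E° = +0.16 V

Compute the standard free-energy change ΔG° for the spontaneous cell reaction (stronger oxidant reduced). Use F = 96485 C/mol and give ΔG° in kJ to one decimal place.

-247.0 kJ

Au³⁺/Au⁺ (E° = +1.44 V) is the cathode; Cu²⁺/Cu⁺ (E° = +0.16 V) is the anode, so E°cell = +1.28 V.
Balancing electrons gives n = 2 (lcm of 2 and 1).
ΔG° = −nFE° = −(2)(96485)(+1.28) = -247,002 J = -247.0 kJ.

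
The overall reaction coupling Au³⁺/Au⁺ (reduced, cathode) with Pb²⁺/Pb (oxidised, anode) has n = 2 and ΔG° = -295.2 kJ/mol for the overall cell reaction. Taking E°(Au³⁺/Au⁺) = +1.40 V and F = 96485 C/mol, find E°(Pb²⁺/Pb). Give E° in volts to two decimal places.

-0.13 V

E°cell = −ΔG°/(nF) = −(-295.2×10³)/((2)(96485)) = +1.530 V.
Since Au³⁺/Au⁺ is the cathode and Pb²⁺/Pb the anode, E°cell = E°(Au³⁺/Au⁺) − E°(Pb²⁺/Pb).
So E°(Pb²⁺/Pb) = E°(Au³⁺/Au⁺) − E°cell = (+1.40) − (+1.530) = -0.13 V.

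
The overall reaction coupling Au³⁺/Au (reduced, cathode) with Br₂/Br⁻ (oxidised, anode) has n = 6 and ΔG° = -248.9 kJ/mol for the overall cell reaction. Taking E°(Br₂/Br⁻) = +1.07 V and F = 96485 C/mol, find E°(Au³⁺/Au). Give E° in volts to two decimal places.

E°cell = −ΔG°/(nF) = −(-248.9×10³)/((6)(96485)) = +0.430 V.
Since Au³⁺/Au is the cathode and Br₂/Br⁻ the anode, E°cell = E°(Au³⁺/Au) − E°(Br₂/Br⁻).
So E°(Au³⁺/Au) = E°cell + E°(Br₂/Br⁻) = +0.430 + (+1.07) = +1.50 V.

+1.50 V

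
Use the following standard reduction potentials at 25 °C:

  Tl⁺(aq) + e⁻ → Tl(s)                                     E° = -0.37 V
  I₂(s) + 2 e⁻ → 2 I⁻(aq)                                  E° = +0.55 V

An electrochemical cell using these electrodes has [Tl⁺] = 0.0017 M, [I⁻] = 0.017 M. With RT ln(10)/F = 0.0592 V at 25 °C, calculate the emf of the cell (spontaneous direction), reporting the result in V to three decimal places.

I₂/I⁻ is the cathode (higher E°), Tl⁺/Tl the anode: E°cell = +0.55 − (-0.37) = +0.92 V, n = 2.
Overall: I₂(s) + 2 Tl(s) → 2 I⁻(aq) + 2 Tl⁺(aq)
Q = [I⁻]^2·[Tl⁺]^2; log Q = -9.078.
E = E° − (0.0592/n) log Q = +0.92 − (0.0592/2)(-9.078) = +1.189 V.

+1.189 V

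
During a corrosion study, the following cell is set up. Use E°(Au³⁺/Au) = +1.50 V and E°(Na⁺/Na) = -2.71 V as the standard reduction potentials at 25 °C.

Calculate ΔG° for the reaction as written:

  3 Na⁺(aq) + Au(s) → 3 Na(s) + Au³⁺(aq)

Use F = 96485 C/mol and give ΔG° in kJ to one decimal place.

+1218.6 kJ

As written, Na⁺/Na is reduced (cathode) and Au³⁺/Au is oxidised (anode), so E°cell = (-2.71) − (+1.50) = -4.21 V.
Balancing electrons gives n = 3.
ΔG° = −nFE° = −(3)(96485)(-4.21) = 1,218,606 J = +1218.6 kJ.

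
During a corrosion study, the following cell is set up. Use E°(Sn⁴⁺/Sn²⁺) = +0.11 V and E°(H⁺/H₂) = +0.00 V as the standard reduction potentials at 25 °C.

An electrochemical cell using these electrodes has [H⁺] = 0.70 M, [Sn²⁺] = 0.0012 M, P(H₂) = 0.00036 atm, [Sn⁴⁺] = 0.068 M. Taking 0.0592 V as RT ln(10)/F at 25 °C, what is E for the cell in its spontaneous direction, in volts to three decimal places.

+0.069 V

Sn⁴⁺/Sn²⁺ is the cathode (higher E°), H⁺/H₂ the anode: E°cell = +0.11 − (+0.00) = +0.11 V, n = 2.
Overall: Sn⁴⁺(aq) + H₂(g) → Sn²⁺(aq) + 2 H⁺(aq)
Q = [Sn²⁺]·[H⁺]^2 / ([Sn⁴⁺]·P(H₂)); log Q = 1.381.
E = E° − (0.0592/n) log Q = +0.11 − (0.0592/2)(1.381) = +0.069 V.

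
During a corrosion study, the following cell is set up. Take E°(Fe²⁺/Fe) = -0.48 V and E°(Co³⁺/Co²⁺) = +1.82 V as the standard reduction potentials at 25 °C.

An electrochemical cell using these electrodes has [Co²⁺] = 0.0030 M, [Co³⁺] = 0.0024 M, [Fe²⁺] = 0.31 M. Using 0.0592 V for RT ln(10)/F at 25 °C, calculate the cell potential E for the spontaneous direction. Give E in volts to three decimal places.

Co³⁺/Co²⁺ is the cathode (higher E°), Fe²⁺/Fe the anode: E°cell = +1.82 − (-0.48) = +2.30 V, n = 2.
Overall: 2 Co³⁺(aq) + Fe(s) → 2 Co²⁺(aq) + Fe²⁺(aq)
Q = [Co²⁺]^2·[Fe²⁺] / ([Co³⁺]^2); log Q = -0.315.
E = E° − (0.0592/n) log Q = +2.30 − (0.0592/2)(-0.315) = +2.309 V.

+2.309 V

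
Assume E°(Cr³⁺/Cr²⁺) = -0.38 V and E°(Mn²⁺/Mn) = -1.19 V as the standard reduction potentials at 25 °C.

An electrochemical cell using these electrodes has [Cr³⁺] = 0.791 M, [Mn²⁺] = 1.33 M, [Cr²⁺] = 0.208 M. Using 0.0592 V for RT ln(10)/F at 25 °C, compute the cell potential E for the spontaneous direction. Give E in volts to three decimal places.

+0.841 V

Cr³⁺/Cr²⁺ is the cathode (higher E°), Mn²⁺/Mn the anode: E°cell = -0.38 − (-1.19) = +0.81 V, n = 2.
Overall: 2 Cr³⁺(aq) + Mn(s) → 2 Cr²⁺(aq) + Mn²⁺(aq)
Q = [Cr²⁺]^2·[Mn²⁺] / ([Cr³⁺]^2); log Q = -1.036.
E = E° − (0.0592/n) log Q = +0.81 − (0.0592/2)(-1.036) = +0.841 V.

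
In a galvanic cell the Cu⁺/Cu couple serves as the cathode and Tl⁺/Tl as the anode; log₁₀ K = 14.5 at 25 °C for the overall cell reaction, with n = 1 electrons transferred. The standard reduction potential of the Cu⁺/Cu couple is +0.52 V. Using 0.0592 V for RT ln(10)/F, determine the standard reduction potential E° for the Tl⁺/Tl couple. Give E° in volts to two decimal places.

-0.34 V

E°cell = (0.0592/n)·log K = (0.0592/1)(14.5) = +0.858 V.
Since Cu⁺/Cu is the cathode and Tl⁺/Tl the anode, E°cell = E°(Cu⁺/Cu) − E°(Tl⁺/Tl).
So E°(Tl⁺/Tl) = E°(Cu⁺/Cu) − E°cell = (+0.52) − (+0.858) = -0.34 V.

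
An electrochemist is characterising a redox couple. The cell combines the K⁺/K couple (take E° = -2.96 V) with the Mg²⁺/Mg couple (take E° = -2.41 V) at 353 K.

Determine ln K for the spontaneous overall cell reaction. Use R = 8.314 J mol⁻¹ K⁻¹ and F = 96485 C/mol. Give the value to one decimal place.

36.2

Cathode: Mg²⁺/Mg; anode: K⁺/K. E°cell = (-2.41) − (-2.96) = +0.55 V, with n = 2.
ΔG° = −nFE° = −RT ln K, so ln K = nFE°/(RT) = (2)(96485)(+0.55) / ((8.314)(353)) = 36.163.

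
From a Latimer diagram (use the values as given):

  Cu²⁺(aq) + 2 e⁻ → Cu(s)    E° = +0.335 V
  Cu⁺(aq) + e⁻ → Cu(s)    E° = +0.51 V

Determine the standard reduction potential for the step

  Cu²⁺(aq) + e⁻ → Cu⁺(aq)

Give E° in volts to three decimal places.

Sequential free energies add, so n₃E°₃ = n₁E°₁ + n₂E°₂.
With n₃ = 2, and the known step contributing 1×(+0.51) V, the unknown satisfies 1·E° = 2×(+0.335) − 1×(+0.51) = +0.160.
E° = +0.160 / 1 = +0.160 V.

+0.160 V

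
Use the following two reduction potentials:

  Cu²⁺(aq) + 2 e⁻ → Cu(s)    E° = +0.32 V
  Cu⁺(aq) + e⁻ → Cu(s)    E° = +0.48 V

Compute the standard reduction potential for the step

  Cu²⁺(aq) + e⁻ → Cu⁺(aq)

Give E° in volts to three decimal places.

+0.160 V

Sequential free energies add, so n₃E°₃ = n₁E°₁ + n₂E°₂.
With n₃ = 2, and the known step contributing 1×(+0.48) V, the unknown satisfies 1·E° = 2×(+0.32) − 1×(+0.48) = +0.160.
E° = +0.160 / 1 = +0.160 V.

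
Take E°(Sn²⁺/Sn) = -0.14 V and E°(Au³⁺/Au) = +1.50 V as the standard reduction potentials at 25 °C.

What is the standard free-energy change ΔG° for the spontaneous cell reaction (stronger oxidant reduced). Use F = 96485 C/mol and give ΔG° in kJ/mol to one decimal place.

-949.4 kJ/mol

Au³⁺/Au (E° = +1.50 V) is the cathode; Sn²⁺/Sn (E° = -0.14 V) is the anode, so E°cell = +1.64 V.
Balancing electrons gives n = 6 (lcm of 3 and 2).
ΔG° = −nFE° = −(6)(96485)(+1.64) = -949,412 J = -949.4 kJ/mol.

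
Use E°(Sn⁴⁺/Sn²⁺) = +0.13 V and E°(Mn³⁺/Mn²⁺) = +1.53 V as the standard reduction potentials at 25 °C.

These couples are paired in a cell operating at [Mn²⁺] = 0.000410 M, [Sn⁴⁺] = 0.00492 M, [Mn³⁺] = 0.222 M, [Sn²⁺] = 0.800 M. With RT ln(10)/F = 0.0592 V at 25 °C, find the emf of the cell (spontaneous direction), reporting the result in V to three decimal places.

Mn³⁺/Mn²⁺ is the cathode (higher E°), Sn⁴⁺/Sn²⁺ the anode: E°cell = +1.53 − (+0.13) = +1.40 V, n = 2.
Overall: 2 Mn³⁺(aq) + Sn²⁺(aq) → 2 Mn²⁺(aq) + Sn⁴⁺(aq)
Q = [Mn²⁺]^2·[Sn⁴⁺] / ([Mn³⁺]^2·[Sn²⁺]); log Q = -7.678.
E = E° − (0.0592/n) log Q = +1.40 − (0.0592/2)(-7.678) = +1.627 V.

+1.627 V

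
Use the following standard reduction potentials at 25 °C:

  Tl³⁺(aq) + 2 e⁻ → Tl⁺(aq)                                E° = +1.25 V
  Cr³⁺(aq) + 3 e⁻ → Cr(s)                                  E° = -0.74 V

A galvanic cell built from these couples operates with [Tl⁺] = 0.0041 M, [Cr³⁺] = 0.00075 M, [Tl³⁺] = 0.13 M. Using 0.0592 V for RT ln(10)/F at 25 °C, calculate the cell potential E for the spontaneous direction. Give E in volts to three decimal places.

Tl³⁺/Tl⁺ is the cathode (higher E°), Cr³⁺/Cr the anode: E°cell = +1.25 − (-0.74) = +1.99 V, n = 6.
Overall: 3 Tl³⁺(aq) + 2 Cr(s) → 3 Tl⁺(aq) + 2 Cr³⁺(aq)
Q = [Tl⁺]^3·[Cr³⁺]^2 / ([Tl³⁺]^3); log Q = -10.753.
E = E° − (0.0592/n) log Q = +1.99 − (0.0592/6)(-10.753) = +2.096 V.

+2.096 V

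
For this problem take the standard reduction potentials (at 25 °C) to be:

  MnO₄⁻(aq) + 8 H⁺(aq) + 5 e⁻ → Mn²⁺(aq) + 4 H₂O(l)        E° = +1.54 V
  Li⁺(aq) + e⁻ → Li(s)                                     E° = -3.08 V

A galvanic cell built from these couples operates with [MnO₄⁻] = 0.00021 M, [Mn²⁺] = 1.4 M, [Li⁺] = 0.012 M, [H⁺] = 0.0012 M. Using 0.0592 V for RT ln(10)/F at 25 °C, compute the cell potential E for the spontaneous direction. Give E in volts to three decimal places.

MnO₄⁻/Mn²⁺ is the cathode (higher E°), Li⁺/Li the anode: E°cell = +1.54 − (-3.08) = +4.62 V, n = 5.
Overall: MnO₄⁻(aq) + 8 H⁺(aq) + 5 Li(s) → Mn²⁺(aq) + 4 H₂O(l) + 5 Li⁺(aq)
Q = [Mn²⁺]·[Li⁺]^5 / ([MnO₄⁻]·[H⁺]^8); log Q = 17.586.
E = E° − (0.0592/n) log Q = +4.62 − (0.0592/5)(17.586) = +4.412 V.

+4.412 V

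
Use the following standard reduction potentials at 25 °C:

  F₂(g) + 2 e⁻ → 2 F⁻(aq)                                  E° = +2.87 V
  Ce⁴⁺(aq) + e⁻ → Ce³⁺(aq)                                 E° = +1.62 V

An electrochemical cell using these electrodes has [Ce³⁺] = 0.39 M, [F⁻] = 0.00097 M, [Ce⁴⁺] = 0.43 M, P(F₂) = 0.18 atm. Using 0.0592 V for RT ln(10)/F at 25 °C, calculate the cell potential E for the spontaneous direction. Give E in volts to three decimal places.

F₂/F⁻ is the cathode (higher E°), Ce⁴⁺/Ce³⁺ the anode: E°cell = +2.87 − (+1.62) = +1.25 V, n = 2.
Overall: F₂(g) + 2 Ce³⁺(aq) → 2 F⁻(aq) + 2 Ce⁴⁺(aq)
Q = [F⁻]^2·[Ce⁴⁺]^2 / (P(F₂)·[Ce³⁺]^2); log Q = -5.197.
E = E° − (0.0592/n) log Q = +1.25 − (0.0592/2)(-5.197) = +1.404 V.

+1.404 V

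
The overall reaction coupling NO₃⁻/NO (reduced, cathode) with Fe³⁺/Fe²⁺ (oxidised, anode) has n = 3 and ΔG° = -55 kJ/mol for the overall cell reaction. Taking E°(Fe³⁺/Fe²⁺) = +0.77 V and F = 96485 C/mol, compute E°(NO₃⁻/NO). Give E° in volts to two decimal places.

E°cell = −ΔG°/(nF) = −(-55×10³)/((3)(96485)) = +0.190 V.
Since NO₃⁻/NO is the cathode and Fe³⁺/Fe²⁺ the anode, E°cell = E°(NO₃⁻/NO) − E°(Fe³⁺/Fe²⁺).
So E°(NO₃⁻/NO) = E°cell + E°(Fe³⁺/Fe²⁺) = +0.190 + (+0.77) = +0.96 V.

+0.96 V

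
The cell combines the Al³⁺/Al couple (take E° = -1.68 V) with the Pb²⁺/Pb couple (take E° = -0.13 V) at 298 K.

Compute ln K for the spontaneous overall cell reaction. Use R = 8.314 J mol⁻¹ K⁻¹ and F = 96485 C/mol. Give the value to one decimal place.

Cathode: Pb²⁺/Pb; anode: Al³⁺/Al. E°cell = (-0.13) − (-1.68) = +1.55 V, with n = 6.
ΔG° = −nFE° = −RT ln K, so ln K = nFE°/(RT) = (6)(96485)(+1.55) / ((8.314)(298)) = 362.173.

362.2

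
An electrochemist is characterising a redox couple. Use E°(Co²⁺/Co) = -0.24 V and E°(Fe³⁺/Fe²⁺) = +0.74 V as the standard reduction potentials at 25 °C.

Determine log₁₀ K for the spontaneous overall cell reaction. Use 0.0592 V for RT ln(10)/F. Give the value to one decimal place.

33.1

Cathode: Fe³⁺/Fe²⁺; anode: Co²⁺/Co. E°cell = +0.98 V, n = 2.
log K = nE°cell / 0.0592 = (2)(+0.98) / 0.0592 = 33.1.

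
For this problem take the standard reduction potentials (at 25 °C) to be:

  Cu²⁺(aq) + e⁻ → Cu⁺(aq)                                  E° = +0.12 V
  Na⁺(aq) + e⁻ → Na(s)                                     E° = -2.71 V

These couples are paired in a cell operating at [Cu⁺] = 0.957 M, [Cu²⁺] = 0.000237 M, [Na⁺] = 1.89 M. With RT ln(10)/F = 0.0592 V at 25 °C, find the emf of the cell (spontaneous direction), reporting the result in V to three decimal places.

+2.600 V

Cu²⁺/Cu⁺ is the cathode (higher E°), Na⁺/Na the anode: E°cell = +0.12 − (-2.71) = +2.83 V, n = 1.
Overall: Cu²⁺(aq) + Na(s) → Cu⁺(aq) + Na⁺(aq)
Q = [Cu⁺]·[Na⁺] / ([Cu²⁺]); log Q = 3.883.
E = E° − (0.0592/n) log Q = +2.83 − (0.0592/1)(3.883) = +2.600 V.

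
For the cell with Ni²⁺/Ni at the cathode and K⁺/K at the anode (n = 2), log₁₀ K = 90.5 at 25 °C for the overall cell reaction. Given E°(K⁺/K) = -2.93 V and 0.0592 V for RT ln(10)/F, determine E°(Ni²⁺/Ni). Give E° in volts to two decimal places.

E°cell = (0.0592/n)·log K = (0.0592/2)(90.5) = +2.679 V.
Since Ni²⁺/Ni is the cathode and K⁺/K the anode, E°cell = E°(Ni²⁺/Ni) − E°(K⁺/K).
So E°(Ni²⁺/Ni) = E°cell + E°(K⁺/K) = +2.679 + (-2.93) = -0.25 V.

-0.25 V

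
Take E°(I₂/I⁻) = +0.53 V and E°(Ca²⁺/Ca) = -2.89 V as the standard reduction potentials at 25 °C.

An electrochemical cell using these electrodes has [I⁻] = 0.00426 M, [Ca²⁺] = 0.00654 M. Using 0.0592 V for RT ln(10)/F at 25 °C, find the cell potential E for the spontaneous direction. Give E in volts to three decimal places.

+3.625 V

I₂/I⁻ is the cathode (higher E°), Ca²⁺/Ca the anode: E°cell = +0.53 − (-2.89) = +3.42 V, n = 2.
Overall: I₂(s) + Ca(s) → 2 I⁻(aq) + Ca²⁺(aq)
Q = [I⁻]^2·[Ca²⁺]; log Q = -6.926.
E = E° − (0.0592/n) log Q = +3.42 − (0.0592/2)(-6.926) = +3.625 V.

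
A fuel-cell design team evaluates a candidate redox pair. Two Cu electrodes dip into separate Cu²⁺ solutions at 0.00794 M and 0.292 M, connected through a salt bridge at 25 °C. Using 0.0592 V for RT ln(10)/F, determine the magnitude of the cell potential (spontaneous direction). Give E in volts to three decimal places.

+0.046 V

For a concentration cell E°cell = 0. The 0.292 M side is the cathode (reduction is favoured where [Cu²⁺] is higher).
With n = 2, E = −(0.0592/2) log([Cu²⁺]ₐₙ/[Cu²⁺]꜀ₐₜ) = −(0.0592/2) log(0.00794/0.292) = −(0.0592/2)(-1.566) = +0.046 V.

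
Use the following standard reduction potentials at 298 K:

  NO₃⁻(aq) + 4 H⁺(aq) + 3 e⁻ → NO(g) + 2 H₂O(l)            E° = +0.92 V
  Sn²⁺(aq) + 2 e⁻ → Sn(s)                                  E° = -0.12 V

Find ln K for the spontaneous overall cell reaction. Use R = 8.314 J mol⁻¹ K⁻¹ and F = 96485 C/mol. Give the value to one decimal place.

Cathode: NO₃⁻/NO; anode: Sn²⁺/Sn. E°cell = (+0.92) − (-0.12) = +1.04 V, with n = 6.
ΔG° = −nFE° = −RT ln K, so ln K = nFE°/(RT) = (6)(96485)(+1.04) / ((8.314)(298)) = 243.007.

243.0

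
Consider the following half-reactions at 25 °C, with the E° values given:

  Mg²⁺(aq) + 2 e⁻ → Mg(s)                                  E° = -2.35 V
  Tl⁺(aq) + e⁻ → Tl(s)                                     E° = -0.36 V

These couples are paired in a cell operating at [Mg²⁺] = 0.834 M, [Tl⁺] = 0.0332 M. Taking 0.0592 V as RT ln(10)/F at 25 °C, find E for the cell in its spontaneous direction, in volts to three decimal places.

Tl⁺/Tl is the cathode (higher E°), Mg²⁺/Mg the anode: E°cell = -0.36 − (-2.35) = +1.99 V, n = 2.
Overall: 2 Tl⁺(aq) + Mg(s) → 2 Tl(s) + Mg²⁺(aq)
Q = [Mg²⁺] / ([Tl⁺]^2); log Q = 2.879.
E = E° − (0.0592/n) log Q = +1.99 − (0.0592/2)(2.879) = +1.905 V.

+1.905 V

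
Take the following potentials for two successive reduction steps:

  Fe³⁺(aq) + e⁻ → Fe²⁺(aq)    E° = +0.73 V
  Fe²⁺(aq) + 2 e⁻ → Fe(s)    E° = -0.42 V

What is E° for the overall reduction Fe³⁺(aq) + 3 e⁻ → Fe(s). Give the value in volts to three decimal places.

Since ΔG° = −nFE° is additive over sequential reductions, n₃E°₃ = n₁E°₁ + n₂E°₂.
E°₃ = (1×+0.73 + 2×-0.42) / 3 = (-0.110) / 3 = -0.037 V.

-0.037 V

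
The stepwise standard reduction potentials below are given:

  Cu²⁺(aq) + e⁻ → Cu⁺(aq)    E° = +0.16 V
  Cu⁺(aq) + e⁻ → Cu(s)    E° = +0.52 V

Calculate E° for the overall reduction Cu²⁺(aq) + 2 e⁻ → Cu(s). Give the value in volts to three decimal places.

Adding the free-energy changes (−nFE°) of the two steps gives −n₃FE°₃ = −n₁FE°₁ − n₂FE°₂.
E°₃ = (1×+0.16 + 1×+0.52) / 2 = (+0.680) / 2 = +0.340 V.

+0.340 V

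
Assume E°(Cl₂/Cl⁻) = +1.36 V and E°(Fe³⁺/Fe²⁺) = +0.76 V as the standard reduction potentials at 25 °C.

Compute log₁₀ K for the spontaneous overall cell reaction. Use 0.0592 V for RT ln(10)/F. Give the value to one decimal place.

Cathode: Cl₂/Cl⁻; anode: Fe³⁺/Fe²⁺. E°cell = +0.60 V, n = 2.
log K = nE°cell / 0.0592 = (2)(+0.60) / 0.0592 = 20.3.

20.3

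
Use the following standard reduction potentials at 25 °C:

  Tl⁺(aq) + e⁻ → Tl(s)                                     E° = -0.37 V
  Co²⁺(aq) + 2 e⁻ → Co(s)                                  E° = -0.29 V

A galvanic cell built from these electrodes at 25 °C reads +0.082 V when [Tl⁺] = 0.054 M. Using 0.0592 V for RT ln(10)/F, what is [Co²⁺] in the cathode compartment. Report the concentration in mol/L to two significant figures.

Co²⁺/Co is the cathode, Tl⁺/Tl the anode: E°cell = +0.08 V, n = 2.
Overall reaction: Co²⁺(aq) + 2 Tl(s) → Co(s) + 2 Tl⁺(aq); Q = [Tl⁺]^2/[Co²⁺]^1.
From E = E° − (0.0592/n) log Q: log Q = (E° − E)·n/0.0592 = (+0.08 − (+0.082))·2/0.0592 = -0.0676.
So 1·log[Co²⁺] = 2·log(0.054) − log Q = -2.5352 − (-0.0676) = -2.4676; [Co²⁺] = 10^(-2.4676) ≈ 0.0034 M.

0.0034 M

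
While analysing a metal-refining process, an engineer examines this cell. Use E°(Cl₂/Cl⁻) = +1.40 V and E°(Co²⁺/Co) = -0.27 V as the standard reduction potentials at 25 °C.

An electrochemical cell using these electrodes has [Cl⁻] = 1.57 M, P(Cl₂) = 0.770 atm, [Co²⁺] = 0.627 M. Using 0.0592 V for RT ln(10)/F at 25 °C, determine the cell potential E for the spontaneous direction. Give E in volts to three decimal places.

Cl₂/Cl⁻ is the cathode (higher E°), Co²⁺/Co the anode: E°cell = +1.40 − (-0.27) = +1.67 V, n = 2.
Overall: Cl₂(g) + Co(s) → 2 Cl⁻(aq) + Co²⁺(aq)
Q = [Cl⁻]^2·[Co²⁺] / (P(Cl₂)); log Q = 0.303.
E = E° − (0.0592/n) log Q = +1.67 − (0.0592/2)(0.303) = +1.661 V.

+1.661 V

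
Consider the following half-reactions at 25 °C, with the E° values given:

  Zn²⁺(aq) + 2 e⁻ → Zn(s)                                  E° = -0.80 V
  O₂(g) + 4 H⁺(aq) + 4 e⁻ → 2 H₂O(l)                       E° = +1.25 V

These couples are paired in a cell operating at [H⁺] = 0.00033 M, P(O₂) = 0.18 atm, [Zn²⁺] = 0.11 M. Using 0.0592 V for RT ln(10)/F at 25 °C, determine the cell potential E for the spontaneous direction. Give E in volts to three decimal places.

O₂/H₂O is the cathode (higher E°), Zn²⁺/Zn the anode: E°cell = +1.25 − (-0.80) = +2.05 V, n = 4.
Overall: O₂(g) + 4 H⁺(aq) + 2 Zn(s) → 2 H₂O(l) + 2 Zn²⁺(aq)
Q = [Zn²⁺]^2 / (P(O₂)·[H⁺]^4); log Q = 12.753.
E = E° − (0.0592/n) log Q = +2.05 − (0.0592/4)(12.753) = +1.861 V.

+1.861 V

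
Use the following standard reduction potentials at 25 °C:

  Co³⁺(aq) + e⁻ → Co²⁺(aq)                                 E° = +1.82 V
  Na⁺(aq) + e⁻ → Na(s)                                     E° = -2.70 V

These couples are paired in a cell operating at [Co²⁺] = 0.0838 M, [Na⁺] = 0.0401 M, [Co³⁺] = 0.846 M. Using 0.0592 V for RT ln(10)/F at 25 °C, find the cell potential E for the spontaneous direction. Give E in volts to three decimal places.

Co³⁺/Co²⁺ is the cathode (higher E°), Na⁺/Na the anode: E°cell = +1.82 − (-2.70) = +4.52 V, n = 1.
Overall: Co³⁺(aq) + Na(s) → Co²⁺(aq) + Na⁺(aq)
Q = [Co²⁺]·[Na⁺] / ([Co³⁺]); log Q = -2.401.
E = E° − (0.0592/n) log Q = +4.52 − (0.0592/1)(-2.401) = +4.662 V.

+4.662 V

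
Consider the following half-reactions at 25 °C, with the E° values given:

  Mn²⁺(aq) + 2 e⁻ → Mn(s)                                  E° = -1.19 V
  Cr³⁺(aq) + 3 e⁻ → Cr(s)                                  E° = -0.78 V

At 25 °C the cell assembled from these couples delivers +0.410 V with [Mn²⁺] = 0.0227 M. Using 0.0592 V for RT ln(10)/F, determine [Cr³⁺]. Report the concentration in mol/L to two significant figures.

Cr³⁺/Cr is the cathode, Mn²⁺/Mn the anode: E°cell = +0.41 V, n = 6.
Overall reaction: 2 Cr³⁺(aq) + 3 Mn(s) → 2 Cr(s) + 3 Mn²⁺(aq); Q = [Mn²⁺]^3/[Cr³⁺]^2.
From E = E° − (0.0592/n) log Q: log Q = (E° − E)·n/0.0592 = (+0.41 − (+0.410))·6/0.0592 = 0.0000.
So 2·log[Cr³⁺] = 3·log(0.0227) − log Q = -4.9319 − (0.0000) = -4.9319; log[Cr³⁺] = -4.9319 / 2 = -2.4659; [Cr³⁺] = 10^(-2.4659) ≈ 0.0034 M.

0.0034 M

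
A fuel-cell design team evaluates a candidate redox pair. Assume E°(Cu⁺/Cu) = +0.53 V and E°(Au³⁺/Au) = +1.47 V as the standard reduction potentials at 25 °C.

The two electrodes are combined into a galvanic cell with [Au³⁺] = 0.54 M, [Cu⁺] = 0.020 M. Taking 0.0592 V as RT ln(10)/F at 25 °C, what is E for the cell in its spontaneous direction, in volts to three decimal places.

Au³⁺/Au is the cathode (higher E°), Cu⁺/Cu the anode: E°cell = +1.47 − (+0.53) = +0.94 V, n = 3.
Overall: Au³⁺(aq) + 3 Cu(s) → Au(s) + 3 Cu⁺(aq)
Q = [Cu⁺]^3 / ([Au³⁺]); log Q = -4.829.
E = E° − (0.0592/n) log Q = +0.94 − (0.0592/3)(-4.829) = +1.035 V.

+1.035 V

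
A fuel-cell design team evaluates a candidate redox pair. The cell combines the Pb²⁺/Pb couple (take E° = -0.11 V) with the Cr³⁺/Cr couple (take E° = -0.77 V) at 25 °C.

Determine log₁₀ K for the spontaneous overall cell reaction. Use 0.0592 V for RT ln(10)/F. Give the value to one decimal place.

66.9

Cathode: Pb²⁺/Pb; anode: Cr³⁺/Cr. E°cell = +0.66 V, n = 6.
log K = nE°cell / 0.0592 = (6)(+0.66) / 0.0592 = 66.9.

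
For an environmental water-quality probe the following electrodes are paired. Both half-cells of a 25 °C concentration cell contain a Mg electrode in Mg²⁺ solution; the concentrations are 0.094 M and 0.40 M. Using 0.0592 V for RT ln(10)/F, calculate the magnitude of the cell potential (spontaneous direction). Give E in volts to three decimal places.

+0.019 V

For a concentration cell E°cell = 0. The 0.40 M side is the cathode (reduction is favoured where [Mg²⁺] is higher).
With n = 2, E = −(0.0592/2) log([Mg²⁺]ₐₙ/[Mg²⁺]꜀ₐₜ) = −(0.0592/2) log(0.094/0.4) = −(0.0592/2)(-0.629) = +0.019 V.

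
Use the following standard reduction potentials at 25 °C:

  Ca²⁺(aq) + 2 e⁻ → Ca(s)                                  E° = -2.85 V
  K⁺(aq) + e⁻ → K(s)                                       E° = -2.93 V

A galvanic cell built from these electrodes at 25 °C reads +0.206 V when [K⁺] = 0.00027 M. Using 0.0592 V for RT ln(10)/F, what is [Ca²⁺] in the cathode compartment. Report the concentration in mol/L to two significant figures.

0.0013 M

Ca²⁺/Ca is the cathode, K⁺/K the anode: E°cell = +0.08 V, n = 2.
Overall reaction: Ca²⁺(aq) + 2 K(s) → Ca(s) + 2 K⁺(aq); Q = [K⁺]^2/[Ca²⁺]^1.
From E = E° − (0.0592/n) log Q: log Q = (E° − E)·n/0.0592 = (+0.08 − (+0.206))·2/0.0592 = -4.2568.
So 1·log[Ca²⁺] = 2·log(0.00027) − log Q = -7.1373 − (-4.2568) = -2.8805; [Ca²⁺] = 10^(-2.8805) ≈ 0.0013 M.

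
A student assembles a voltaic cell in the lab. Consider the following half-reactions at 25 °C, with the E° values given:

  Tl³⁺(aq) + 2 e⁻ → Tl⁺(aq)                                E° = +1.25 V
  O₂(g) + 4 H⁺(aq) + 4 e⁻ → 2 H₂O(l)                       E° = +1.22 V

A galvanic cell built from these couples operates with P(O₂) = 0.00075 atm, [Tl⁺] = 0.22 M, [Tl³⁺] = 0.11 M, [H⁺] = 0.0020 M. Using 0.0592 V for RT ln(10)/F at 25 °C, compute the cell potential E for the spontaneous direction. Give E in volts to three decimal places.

+0.227 V

Tl³⁺/Tl⁺ is the cathode (higher E°), O₂/H₂O the anode: E°cell = +1.25 − (+1.22) = +0.03 V, n = 4.
Overall: 2 Tl³⁺(aq) + 2 H₂O(l) → 2 Tl⁺(aq) + O₂(g) + 4 H⁺(aq)
Q = [Tl⁺]^2·P(O₂)·[H⁺]^4 / ([Tl³⁺]^2); log Q = -13.319.
E = E° − (0.0592/n) log Q = +0.03 − (0.0592/4)(-13.319) = +0.227 V.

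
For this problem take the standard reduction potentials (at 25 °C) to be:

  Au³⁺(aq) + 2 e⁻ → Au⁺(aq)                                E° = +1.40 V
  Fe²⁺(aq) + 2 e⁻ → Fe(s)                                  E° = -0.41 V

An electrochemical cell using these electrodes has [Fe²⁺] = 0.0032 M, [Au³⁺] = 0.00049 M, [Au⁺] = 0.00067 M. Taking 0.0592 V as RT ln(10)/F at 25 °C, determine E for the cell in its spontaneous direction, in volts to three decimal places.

Au³⁺/Au⁺ is the cathode (higher E°), Fe²⁺/Fe the anode: E°cell = +1.40 − (-0.41) = +1.81 V, n = 2.
Overall: Au³⁺(aq) + Fe(s) → Au⁺(aq) + Fe²⁺(aq)
Q = [Au⁺]·[Fe²⁺] / ([Au³⁺]); log Q = -2.359.
E = E° − (0.0592/n) log Q = +1.81 − (0.0592/2)(-2.359) = +1.880 V.

+1.880 V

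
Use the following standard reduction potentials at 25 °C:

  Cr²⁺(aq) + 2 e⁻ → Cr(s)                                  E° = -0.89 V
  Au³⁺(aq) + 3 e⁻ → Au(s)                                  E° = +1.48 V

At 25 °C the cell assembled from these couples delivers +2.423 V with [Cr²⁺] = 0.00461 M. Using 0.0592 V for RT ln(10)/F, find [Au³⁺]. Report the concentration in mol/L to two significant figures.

0.15 M

Au³⁺/Au is the cathode, Cr²⁺/Cr the anode: E°cell = +2.37 V, n = 6.
Overall reaction: 2 Au³⁺(aq) + 3 Cr(s) → 2 Au(s) + 3 Cr²⁺(aq); Q = [Cr²⁺]^3/[Au³⁺]^2.
From E = E° − (0.0592/n) log Q: log Q = (E° − E)·n/0.0592 = (+2.37 − (+2.423))·6/0.0592 = -5.3716.
So 2·log[Au³⁺] = 3·log(0.00461) − log Q = -7.0089 − (-5.3716) = -1.6373; log[Au³⁺] = -1.6373 / 2 = -0.8186; [Au³⁺] = 10^(-0.8186) ≈ 0.15 M.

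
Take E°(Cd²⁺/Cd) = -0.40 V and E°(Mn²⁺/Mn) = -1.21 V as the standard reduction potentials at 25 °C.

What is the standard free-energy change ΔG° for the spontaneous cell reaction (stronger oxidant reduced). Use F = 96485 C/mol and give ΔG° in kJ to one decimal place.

Cd²⁺/Cd (E° = -0.40 V) is the cathode; Mn²⁺/Mn (E° = -1.21 V) is the anode, so E°cell = +0.81 V.
Balancing electrons gives n = 2 (lcm of 2 and 2).
ΔG° = −nFE° = −(2)(96485)(+0.81) = -156,306 J = -156.3 kJ.

-156.3 kJ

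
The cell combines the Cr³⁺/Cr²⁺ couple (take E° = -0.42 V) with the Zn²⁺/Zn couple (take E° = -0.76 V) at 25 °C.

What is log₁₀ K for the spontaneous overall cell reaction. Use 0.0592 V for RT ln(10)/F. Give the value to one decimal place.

11.5

Cathode: Cr³⁺/Cr²⁺; anode: Zn²⁺/Zn. E°cell = +0.34 V, n = 2.
log K = nE°cell / 0.0592 = (2)(+0.34) / 0.0592 = 11.5.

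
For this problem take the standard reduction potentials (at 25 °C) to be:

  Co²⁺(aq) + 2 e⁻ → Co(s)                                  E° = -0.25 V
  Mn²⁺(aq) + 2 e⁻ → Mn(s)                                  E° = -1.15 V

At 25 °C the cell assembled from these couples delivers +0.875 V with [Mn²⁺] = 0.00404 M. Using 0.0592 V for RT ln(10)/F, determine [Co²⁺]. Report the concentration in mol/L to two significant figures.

Co²⁺/Co is the cathode, Mn²⁺/Mn the anode: E°cell = +0.90 V, n = 2.
Overall reaction: Co²⁺(aq) + Mn(s) → Co(s) + Mn²⁺(aq); Q = [Mn²⁺]^1/[Co²⁺]^1.
From E = E° − (0.0592/n) log Q: log Q = (E° − E)·n/0.0592 = (+0.90 − (+0.875))·2/0.0592 = 0.8446.
So 1·log[Co²⁺] = 1·log(0.00404) − log Q = -2.3936 − (0.8446) = -3.2382; [Co²⁺] = 10^(-3.2382) ≈ 0.00058 M.

0.00058 M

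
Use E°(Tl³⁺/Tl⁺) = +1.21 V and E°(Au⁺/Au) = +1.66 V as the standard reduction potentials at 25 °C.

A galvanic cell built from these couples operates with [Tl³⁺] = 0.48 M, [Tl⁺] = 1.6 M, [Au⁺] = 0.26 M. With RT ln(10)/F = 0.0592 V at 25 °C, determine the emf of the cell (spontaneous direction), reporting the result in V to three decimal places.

Au⁺/Au is the cathode (higher E°), Tl³⁺/Tl⁺ the anode: E°cell = +1.66 − (+1.21) = +0.45 V, n = 2.
Overall: 2 Au⁺(aq) + Tl⁺(aq) → 2 Au(s) + Tl³⁺(aq)
Q = [Tl³⁺] / ([Au⁺]^2·[Tl⁺]); log Q = 0.647.
E = E° − (0.0592/n) log Q = +0.45 − (0.0592/2)(0.647) = +0.431 V.

+0.431 V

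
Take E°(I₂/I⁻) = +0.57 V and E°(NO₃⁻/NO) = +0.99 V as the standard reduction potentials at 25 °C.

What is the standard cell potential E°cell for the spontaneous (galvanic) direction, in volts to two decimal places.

The NO₃⁻/NO couple has the higher reduction potential, so it is the cathode; I₂/I⁻ is oxidised at the anode.
E°cell = E°(cathode) − E°(anode) = (+0.99) − (+0.57) = +0.42 V.
Since E°cell > 0, the reaction is spontaneous under standard conditions.

+0.42 V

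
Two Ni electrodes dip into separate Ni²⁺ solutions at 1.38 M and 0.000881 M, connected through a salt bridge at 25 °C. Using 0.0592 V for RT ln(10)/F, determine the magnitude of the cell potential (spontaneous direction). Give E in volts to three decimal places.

For a concentration cell E°cell = 0. The 1.38 M side is the cathode (reduction is favoured where [Ni²⁺] is higher).
With n = 2, E = −(0.0592/2) log([Ni²⁺]ₐₙ/[Ni²⁺]꜀ₐₜ) = −(0.0592/2) log(0.000881/1.38) = −(0.0592/2)(-3.195) = +0.095 V.

+0.095 V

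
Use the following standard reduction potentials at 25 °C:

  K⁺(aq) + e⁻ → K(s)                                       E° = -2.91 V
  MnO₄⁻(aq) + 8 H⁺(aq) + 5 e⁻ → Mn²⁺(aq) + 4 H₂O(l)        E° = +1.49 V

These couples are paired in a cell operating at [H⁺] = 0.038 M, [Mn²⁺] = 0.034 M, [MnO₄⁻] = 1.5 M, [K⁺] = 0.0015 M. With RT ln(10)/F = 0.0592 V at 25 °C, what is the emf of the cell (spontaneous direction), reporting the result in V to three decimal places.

MnO₄⁻/Mn²⁺ is the cathode (higher E°), K⁺/K the anode: E°cell = +1.49 − (-2.91) = +4.40 V, n = 5.
Overall: MnO₄⁻(aq) + 8 H⁺(aq) + 5 K(s) → Mn²⁺(aq) + 4 H₂O(l) + 5 K⁺(aq)
Q = [Mn²⁺]·[K⁺]^5 / ([MnO₄⁻]·[H⁺]^8); log Q = -4.402.
E = E° − (0.0592/n) log Q = +4.40 − (0.0592/5)(-4.402) = +4.452 V.

+4.452 V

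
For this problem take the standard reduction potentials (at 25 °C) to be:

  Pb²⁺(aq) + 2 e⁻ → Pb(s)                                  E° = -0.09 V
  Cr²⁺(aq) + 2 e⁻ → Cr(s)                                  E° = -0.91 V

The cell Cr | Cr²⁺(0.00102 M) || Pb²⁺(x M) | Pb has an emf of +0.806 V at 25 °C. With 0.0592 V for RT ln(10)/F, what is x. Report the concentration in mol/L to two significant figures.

Pb²⁺/Pb is the cathode, Cr²⁺/Cr the anode: E°cell = +0.82 V, n = 2.
Overall reaction: Pb²⁺(aq) + Cr(s) → Pb(s) + Cr²⁺(aq); Q = [Cr²⁺]^1/[Pb²⁺]^1.
From E = E° − (0.0592/n) log Q: log Q = (E° − E)·n/0.0592 = (+0.82 − (+0.806))·2/0.0592 = 0.4730.
So 1·log[Pb²⁺] = 1·log(0.00102) − log Q = -2.9914 − (0.4730) = -3.4644; [Pb²⁺] = 10^(-3.4644) ≈ 0.00034 M.

0.00034 M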